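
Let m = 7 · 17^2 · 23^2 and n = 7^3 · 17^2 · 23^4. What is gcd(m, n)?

min exponent per shared prime: 7 · 17^2 · 23^2 = 1070167

1070167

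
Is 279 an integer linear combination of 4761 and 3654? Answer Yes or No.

Yes

By Bézout, 4761x − 3654y = 279 has integer solutions iff gcd(4761, 3654) | 279.
Euclid: 4761 = 1·3654 + 1107; 3654 = 3·1107 + 333; 1107 = 3·333 + 108; 333 = 3·108 + 9; 108 = 12·9 + 0. gcd = 9; 279 mod 9 = 0. Yes.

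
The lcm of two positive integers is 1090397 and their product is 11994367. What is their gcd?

11

gcd·lcm = product, so gcd = 11994367/1090397 = 11.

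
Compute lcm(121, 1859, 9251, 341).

121 = 11²; 1859 = 11 · 13²; 9251 = 11 · 29²; 341 = 11 · 31
lcm takes max exponent of each prime: 11² · 13² · 29² · 31 = 533125879

533125879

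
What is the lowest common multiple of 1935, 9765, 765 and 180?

1935 = 3² · 5 · 43; 9765 = 3² · 5 · 7 · 31; 765 = 3² · 5 · 17; 180 = 2² · 3² · 5
lcm takes max exponent of each prime: 2² · 3² · 5 · 7 · 17 · 31 · 43 = 28552860

28552860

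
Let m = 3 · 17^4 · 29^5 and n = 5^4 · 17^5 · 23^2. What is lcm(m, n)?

28886274935496744375

max exponent per prime: 3 · 5^4 · 17^5 · 23^2 · 29^5 = 28886274935496744375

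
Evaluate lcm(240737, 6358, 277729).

lcm(240737, 6358) = 240737·6358/gcd = 1530605846/289 = 5296214
lcm(5296214, 277729) = 5296214·277729/gcd = 1470912218006/289 = 5089661654

5089661654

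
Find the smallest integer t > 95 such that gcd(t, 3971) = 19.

Multiples of 19 above 95: 19·6, 19·7, … . Need the cofactor coprime to 3971/19 = 209.
Checking s = 6, 7, … the first with gcd(s, 209) = 1 is s = 6, giving 114.

114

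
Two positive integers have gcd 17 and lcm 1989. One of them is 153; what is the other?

m·n = gcd·lcm = 17·1989 = 33813, so n = 33813/153 = 221.

221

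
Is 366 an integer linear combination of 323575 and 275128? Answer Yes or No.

No

By Bézout, 323575m + 275128n = 366 has integer solutions iff gcd(323575, 275128) | 366.
Euclid: 323575 = 1·275128 + 48447; 275128 = 5·48447 + 32893; 48447 = 1·32893 + 15554; 32893 = 2·15554 + 1785; 15554 = 8·1785 + 1274; 1785 = 1·1274 + 511; 1274 = 2·511 + 252; 511 = 2·252 + 7; 252 = 36·7 + 0. gcd = 7; 366 mod 7 = 2. No.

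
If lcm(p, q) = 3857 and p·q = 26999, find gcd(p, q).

7

gcd·lcm = product, so gcd = 26999/3857 = 7.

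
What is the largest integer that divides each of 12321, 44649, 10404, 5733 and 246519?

9

gcd(12321, 44649): 44649 = 3·12321 + 7686; 12321 = 1·7686 + 4635; 7686 = 1·4635 + 3051; 4635 = 1·3051 + 1584; 3051 = 1·1584 + 1467; 1584 = 1·1467 + 117; 1467 = 12·117 + 63; 117 = 1·63 + 54; 63 = 1·54 + 9; 54 = 6·9 + 0 → 9
gcd(9, 10404): 10404 = 1156·9 + 0 → 9
gcd(9, 5733): 5733 = 637·9 + 0 → 9
gcd(9, 246519): 246519 = 27391·9 + 0 → 9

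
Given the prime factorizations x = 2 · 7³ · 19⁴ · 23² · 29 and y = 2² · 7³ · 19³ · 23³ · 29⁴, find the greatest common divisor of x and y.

min exponent per shared prime: 2 · 7³ · 19³ · 23² · 29 = 72183608434

72183608434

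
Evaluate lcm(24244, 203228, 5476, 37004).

48902298612508

24244 = 2² · 11 · 19 · 29; 203228 = 2² · 23 · 47²; 5476 = 2² · 37²; 37004 = 2² · 11 · 29²
lcm takes max exponent of each prime: 2² · 11 · 19 · 23 · 29² · 37² · 47² = 48902298612508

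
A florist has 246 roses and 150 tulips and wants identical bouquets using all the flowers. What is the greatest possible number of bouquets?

6

Euclid: 246 = 1·150 + 96; 150 = 1·96 + 54; 96 = 1·54 + 42; 54 = 1·42 + 12; 42 = 3·12 + 6; 12 = 2·6 + 0. Last nonzero remainder: 6.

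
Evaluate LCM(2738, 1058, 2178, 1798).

2738 = 2 · 37²; 1058 = 2 · 23²; 2178 = 2 · 3² · 11²; 1798 = 2 · 29 · 31
lcm takes max exponent of each prime: 2 · 3² · 11² · 23² · 29 · 31 · 37² = 1418001490422

1418001490422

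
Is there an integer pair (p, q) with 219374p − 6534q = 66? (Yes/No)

gcd(219374, 6534): 219374 = 33·6534 + 3752; 6534 = 1·3752 + 2782; 3752 = 1·2782 + 970; 2782 = 2·970 + 842; 970 = 1·842 + 128; 842 = 6·128 + 74; 128 = 1·74 + 54; 74 = 1·54 + 20; 54 = 2·20 + 14; 20 = 1·14 + 6; 14 = 2·6 + 2; 6 = 3·2 + 0 → 2
2 divides 66, so a solution exists.

Yes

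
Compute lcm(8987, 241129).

114054017

gcd first: 241129 = 26·8987 + 7467; 8987 = 1·7467 + 1520; 7467 = 4·1520 + 1387; 1520 = 1·1387 + 133; 1387 = 10·133 + 57; 133 = 2·57 + 19; 57 = 3·19 + 0 → gcd = 19
lcm = 8987·241129/gcd = 2167026323/19 = 114054017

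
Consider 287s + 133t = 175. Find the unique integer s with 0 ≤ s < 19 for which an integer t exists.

Reduce mod 133: 287s ≡ 175 (mod 133). With g = gcd(287, 133) = 7 dividing 175, divide through: 41s ≡ 25 (mod 19).
Since gcd(41, 19) = 1, s ≡ 25·(41)⁻¹ ≡ 2 (mod 19). Smallest non-negative: 2.

2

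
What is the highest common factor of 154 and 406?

14

154 = 2 · 7 · 11
406 = 2 · 7 · 29
Common: 2 · 7 = 14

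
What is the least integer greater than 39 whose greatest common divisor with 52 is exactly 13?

65

gcd(m, 52) = 13 forces 13 | m; write m = 13s. Then gcd(13s, 13·4) = 13·gcd(s, 4), so need gcd(s, 4) = 1.
13s > 39 gives s ≥ 4. The least s ≥ 4 coprime to 4 is 5, so m = 13·5 = 65.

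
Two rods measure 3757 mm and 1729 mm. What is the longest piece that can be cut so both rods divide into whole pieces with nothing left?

13

3757 = 13 · 17²
1729 = 7 · 13 · 19
Common: 13 = 13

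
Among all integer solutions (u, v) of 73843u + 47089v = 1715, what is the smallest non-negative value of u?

382

Reduce mod 47089: 73843u ≡ 1715 (mod 47089). With g = gcd(73843, 47089) = 49 dividing 1715, divide through: 1507u ≡ 35 (mod 961).
Since gcd(1507, 961) = 1, u ≡ 35·(1507)⁻¹ ≡ 382 (mod 961). Smallest non-negative: 382.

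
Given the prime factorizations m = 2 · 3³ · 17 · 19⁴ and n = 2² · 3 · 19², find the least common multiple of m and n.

max exponent per prime: 2² · 3³ · 17 · 19⁴ = 239269356

239269356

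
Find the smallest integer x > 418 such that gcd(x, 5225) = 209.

gcd(x, 5225) = 209 forces 209 | x; write x = 209s. Then gcd(209s, 209·25) = 209·gcd(s, 25), so need gcd(s, 25) = 1.
209s > 418 gives s ≥ 3. The least s ≥ 3 coprime to 25 is 3, so x = 209·3 = 627.

627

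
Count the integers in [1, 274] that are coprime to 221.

Prime factors of 221: 13, 17. Count integers ≤ 274 divisible by none of them.
By inclusion–exclusion: 274 − ⌊274/13⌋ − ⌊274/17⌋ + ⌊274/221⌋ = 238.

238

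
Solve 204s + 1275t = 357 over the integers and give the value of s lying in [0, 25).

gcd(204, 1275) = 51 (Euclid: 1275 = 6·204 + 51; 204 = 4·51 + 0), and 51 | 357.
Extended Euclid: 204·(-6) + 1275·(1) = 51. Scale by 7: s₀ = -42.
General solution s = s₀ + 25k; reducing mod 25 gives s = 8 (and t = -1).

8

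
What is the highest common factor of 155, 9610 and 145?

gcd(155, 9610): 9610 = 62·155 + 0 → 155
gcd(155, 145): 155 = 1·145 + 10; 145 = 14·10 + 5; 10 = 2·5 + 0 → 5

5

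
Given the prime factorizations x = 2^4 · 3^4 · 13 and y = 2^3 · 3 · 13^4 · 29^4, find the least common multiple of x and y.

max exponent per prime: 2^4 · 3^4 · 13^4 · 29^4 = 26180045822736

26180045822736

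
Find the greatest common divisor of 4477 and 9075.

121

Euclid: 9075 = 2·4477 + 121; 4477 = 37·121 + 0. Last nonzero remainder: 121.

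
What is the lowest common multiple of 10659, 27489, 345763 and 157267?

10659 = 3 · 11 · 17 · 19; 27489 = 3 · 7² · 11 · 17; 345763 = 11 · 17 · 43²; 157267 = 11 · 17 · 29²
lcm takes max exponent of each prime: 3 · 7² · 11 · 17 · 19 · 29² · 43² = 812167205619

812167205619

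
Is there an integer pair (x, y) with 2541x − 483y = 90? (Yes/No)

By Bézout, 2541x − 483y = 90 has integer solutions iff gcd(2541, 483) | 90.
Euclid: 2541 = 5·483 + 126; 483 = 3·126 + 105; 126 = 1·105 + 21; 105 = 5·21 + 0. gcd = 21; 90 mod 21 = 6. No.

No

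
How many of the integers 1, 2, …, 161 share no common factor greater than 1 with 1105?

111

1105 = 5·13·17. Inclusion–exclusion on these primes:
161 − ⌊161/5⌋ − ⌊161/13⌋ − ⌊161/17⌋ + ⌊161/65⌋ + ⌊161/85⌋ + ⌊161/221⌋ − ⌊161/1105⌋ = 111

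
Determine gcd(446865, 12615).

15

446865 = 3 · 5 · 31³
12615 = 3 · 5 · 29²
Common: 3 · 5 = 15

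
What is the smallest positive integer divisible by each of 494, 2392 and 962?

494 = 2 · 13 · 19; 2392 = 2³ · 13 · 23; 962 = 2 · 13 · 37
lcm takes max exponent of each prime: 2³ · 13 · 19 · 23 · 37 = 1681576

1681576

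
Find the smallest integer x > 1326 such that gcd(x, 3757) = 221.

1547

Multiples of 221 above 1326: 221·7, 221·8, … . Need the cofactor coprime to 3757/221 = 17.
Checking s = 7, 8, … the first with gcd(s, 17) = 1 is s = 7, giving 1547.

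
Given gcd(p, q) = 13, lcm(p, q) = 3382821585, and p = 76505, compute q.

Using pq = gcd(p,q)·lcm(p,q) = 13·3382821585 = 43976680605, we get q = 43976680605/76505 = 574821.

574821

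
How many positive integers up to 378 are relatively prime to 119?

305

Prime factors of 119: 7, 17. Count integers ≤ 378 divisible by none of them.
By inclusion–exclusion: 378 − ⌊378/7⌋ − ⌊378/17⌋ + ⌊378/119⌋ = 305.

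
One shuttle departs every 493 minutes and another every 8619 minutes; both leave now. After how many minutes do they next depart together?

249951

gcd first: 8619 = 17·493 + 238; 493 = 2·238 + 17; 238 = 14·17 + 0 → gcd = 17
lcm = 493·8619/gcd = 4249167/17 = 249951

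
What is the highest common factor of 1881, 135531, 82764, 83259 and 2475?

1881 = 3² · 11 · 19; 135531 = 3² · 11 · 37²; 82764 = 2² · 3² · 11² · 19; 83259 = 3² · 11 · 29²; 2475 = 3² · 5² · 11
gcd takes min exponent of each prime: 3² · 11 = 99

99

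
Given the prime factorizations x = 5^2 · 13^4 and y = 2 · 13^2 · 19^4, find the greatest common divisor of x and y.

169

min exponent per shared prime: 13^2 = 169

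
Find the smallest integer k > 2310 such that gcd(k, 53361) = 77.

53361 = 77·693. Any k with gcd(k, 53361) = 77 is a multiple of 77, say 77s, with s coprime to 693.
Need s > 2310/77, so s ≥ 31. First s ≥ 31 with gcd(s, 693) = 1 is s = 31. Thus k = 77·31 = 2387.

2387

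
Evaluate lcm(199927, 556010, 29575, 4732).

lcm(199927, 556010) = 199927·556010/gcd = 111161411270/1183 = 93965690
lcm(93965690, 29575) = 93965690·29575/gcd = 2779035281750/5915 = 469828450
lcm(469828450, 4732) = 469828450·4732/gcd = 2223228225400/2366 = 939656900

939656900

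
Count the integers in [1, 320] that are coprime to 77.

Prime factors of 77: 7, 11. Count integers ≤ 320 divisible by none of them.
By inclusion–exclusion: 320 − ⌊320/7⌋ − ⌊320/11⌋ + ⌊320/77⌋ = 250.

250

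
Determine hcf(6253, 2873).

Euclid: 6253 = 2·2873 + 507; 2873 = 5·507 + 338; 507 = 1·338 + 169; 338 = 2·169 + 0. Last nonzero remainder: 169.

169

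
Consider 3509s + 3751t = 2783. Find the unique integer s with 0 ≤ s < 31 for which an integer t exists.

gcd(3509, 3751) = 121 (Euclid: 3751 = 1·3509 + 242; 3509 = 14·242 + 121; 242 = 2·121 + 0), and 121 | 2783.
Extended Euclid: 3509·(15) + 3751·(-14) = 121. Scale by 23: s₀ = 345.
General solution s = s₀ + 31k; reducing mod 31 gives s = 4 (and t = -3).

4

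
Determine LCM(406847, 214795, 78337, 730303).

18224711365

406847 = 7² · 19² · 23; 214795 = 5 · 7 · 17 · 19²; 78337 = 7 · 19² · 31; 730303 = 7 · 17² · 19²
lcm takes max exponent of each prime: 5 · 7² · 17² · 19² · 23 · 31 = 18224711365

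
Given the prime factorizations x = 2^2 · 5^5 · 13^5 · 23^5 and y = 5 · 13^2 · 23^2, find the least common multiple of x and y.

29872113768737500

max exponent per prime: 2^2 · 5^5 · 13^5 · 23^5 = 29872113768737500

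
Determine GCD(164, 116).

164 = 2² · 41
116 = 2² · 29
Common: 2² = 4

4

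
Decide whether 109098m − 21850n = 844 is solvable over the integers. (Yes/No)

No

gcd(109098, 21850): 109098 = 4·21850 + 21698; 21850 = 1·21698 + 152; 21698 = 142·152 + 114; 152 = 1·114 + 38; 114 = 3·38 + 0 → 38
38 does not divide 844, so a solution does not exist.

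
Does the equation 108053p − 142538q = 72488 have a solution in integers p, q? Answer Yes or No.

No

By Bézout, 108053p − 142538q = 72488 has integer solutions iff gcd(108053, 142538) | 72488.
Euclid: 142538 = 1·108053 + 34485; 108053 = 3·34485 + 4598; 34485 = 7·4598 + 2299; 4598 = 2·2299 + 0. gcd = 2299; 72488 mod 2299 = 1219. No.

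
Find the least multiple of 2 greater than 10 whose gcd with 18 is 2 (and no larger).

14

gcd(m, 18) = 2 forces 2 | m; write m = 2s. Then gcd(2s, 2·9) = 2·gcd(s, 9), so need gcd(s, 9) = 1.
2s > 10 gives s ≥ 6. The least s ≥ 6 coprime to 9 is 7, so m = 2·7 = 14.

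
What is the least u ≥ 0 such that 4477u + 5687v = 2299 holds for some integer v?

gcd(4477, 5687) = 121 (Euclid: 5687 = 1·4477 + 1210; 4477 = 3·1210 + 847; 1210 = 1·847 + 363; 847 = 2·363 + 121; 363 = 3·121 + 0), and 121 | 2299.
Extended Euclid: 4477·(14) + 5687·(-11) = 121. Scale by 19: u₀ = 266.
General solution u = u₀ + 47t; reducing mod 47 gives u = 31 (and v = -24).

31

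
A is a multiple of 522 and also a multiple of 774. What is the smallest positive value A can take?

gcd first: 774 = 1·522 + 252; 522 = 2·252 + 18; 252 = 14·18 + 0 → gcd = 18
lcm = 522·774/gcd = 404028/18 = 22446

22446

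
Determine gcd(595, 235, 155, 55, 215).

gcd(595, 235): 595 = 2·235 + 125; 235 = 1·125 + 110; 125 = 1·110 + 15; 110 = 7·15 + 5; 15 = 3·5 + 0 → 5
gcd(5, 155): 155 = 31·5 + 0 → 5
gcd(5, 55): 55 = 11·5 + 0 → 5
gcd(5, 215): 215 = 43·5 + 0 → 5

5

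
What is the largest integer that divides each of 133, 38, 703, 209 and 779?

gcd(133, 38): 133 = 3·38 + 19; 38 = 2·19 + 0 → 19
gcd(19, 703): 703 = 37·19 + 0 → 19
gcd(19, 209): 209 = 11·19 + 0 → 19
gcd(19, 779): 779 = 41·19 + 0 → 19

19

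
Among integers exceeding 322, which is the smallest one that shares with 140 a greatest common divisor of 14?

Multiples of 14 above 322: 14·24, 14·25, … . Need the cofactor coprime to 140/14 = 10.
Checking s = 24, 25, … the first with gcd(s, 10) = 1 is s = 27, giving 378.

378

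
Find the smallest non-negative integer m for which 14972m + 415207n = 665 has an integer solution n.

Euclid: 415207 = 27·14972 + 10963; 14972 = 1·10963 + 4009; 10963 = 2·4009 + 2945; 4009 = 1·2945 + 1064; 2945 = 2·1064 + 817; 1064 = 1·817 + 247; 817 = 3·247 + 76; 247 = 3·76 + 19; 76 = 4·19 + 0 → gcd = 19; 665 = 19·35.
Back-substitution yields 14972·(5075) + 415207·(-183) = 19, so one solution is m = 5075·35 = 177625, n = -183·35 = -6405.
Solutions in m differ by 415207/19 = 21853; the one in [0, 21853) is 177625 mod 21853 = 2801.

2801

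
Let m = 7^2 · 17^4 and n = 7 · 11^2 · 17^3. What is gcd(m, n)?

min exponent per shared prime: 7 · 17^3 = 34391

34391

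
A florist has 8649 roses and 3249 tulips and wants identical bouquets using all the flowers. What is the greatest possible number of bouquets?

Euclid: 8649 = 2·3249 + 2151; 3249 = 1·2151 + 1098; 2151 = 1·1098 + 1053; 1098 = 1·1053 + 45; 1053 = 23·45 + 18; 45 = 2·18 + 9; 18 = 2·9 + 0. Last nonzero remainder: 9.

9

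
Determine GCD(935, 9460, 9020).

55

935 = 5 · 11 · 17; 9460 = 2² · 5 · 11 · 43; 9020 = 2² · 5 · 11 · 41
gcd takes min exponent of each prime: 5 · 11 = 55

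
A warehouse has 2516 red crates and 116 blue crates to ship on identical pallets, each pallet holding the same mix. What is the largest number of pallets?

4

2516 = 2² · 17 · 37
116 = 2² · 29
Common: 2² = 4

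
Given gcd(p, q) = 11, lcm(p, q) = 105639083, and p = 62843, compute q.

Using pq = gcd(p,q)·lcm(p,q) = 11·105639083 = 1162029913, we get q = 1162029913/62843 = 18491.

18491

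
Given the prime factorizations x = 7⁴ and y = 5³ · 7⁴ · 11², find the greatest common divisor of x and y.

min exponent per shared prime: 7⁴ = 2401

2401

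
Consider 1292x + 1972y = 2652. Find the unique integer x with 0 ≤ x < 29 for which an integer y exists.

gcd(1292, 1972) = 68 (Euclid: 1972 = 1·1292 + 680; 1292 = 1·680 + 612; 680 = 1·612 + 68; 612 = 9·68 + 0), and 68 | 2652.
Extended Euclid: 1292·(-3) + 1972·(2) = 68. Scale by 39: x₀ = -117.
General solution x = x₀ + 29t; reducing mod 29 gives x = 28 (and y = -17).

28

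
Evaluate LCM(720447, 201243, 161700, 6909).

50991293453100

720447 = 3 · 7² · 13² · 29; 201243 = 3 · 7² · 37²; 161700 = 2² · 3 · 5² · 7² · 11; 6909 = 3 · 7² · 47
lcm takes max exponent of each prime: 2² · 3 · 5² · 7² · 11 · 13² · 29 · 37² · 47 = 50991293453100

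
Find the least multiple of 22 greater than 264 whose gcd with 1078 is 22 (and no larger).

1078 = 22·49. Any m with gcd(m, 1078) = 22 is a multiple of 22, say 22s, with s coprime to 49.
Need s > 264/22, so s ≥ 13. First s ≥ 13 with gcd(s, 49) = 1 is s = 13. Thus m = 22·13 = 286.

286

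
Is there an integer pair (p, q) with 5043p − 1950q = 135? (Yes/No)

gcd(5043, 1950): 5043 = 2·1950 + 1143; 1950 = 1·1143 + 807; 1143 = 1·807 + 336; 807 = 2·336 + 135; 336 = 2·135 + 66; 135 = 2·66 + 3; 66 = 22·3 + 0 → 3
3 divides 135, so a solution exists.

Yes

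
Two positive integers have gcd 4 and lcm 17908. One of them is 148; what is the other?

484

Using ab = gcd(a,b)·lcm(a,b) = 4·17908 = 71632, we get b = 71632/148 = 484.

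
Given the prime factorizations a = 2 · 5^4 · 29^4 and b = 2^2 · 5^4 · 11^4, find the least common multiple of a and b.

max exponent per prime: 2^2 · 5^4 · 11^4 · 29^4 = 25888252802500

25888252802500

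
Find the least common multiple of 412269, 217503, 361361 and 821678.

lcm(412269, 217503) = 412269·217503/gcd = 89669744307/429 = 209020383
lcm(209020383, 361361) = 209020383·361361/gcd = 75531814621263/143 = 528194507841
lcm(528194507841, 821678) = 528194507841·821678/gcd = 434005806813777198/24167 = 17958613266594

17958613266594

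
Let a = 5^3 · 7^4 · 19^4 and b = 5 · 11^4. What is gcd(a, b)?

min exponent per shared prime: 5 = 5

5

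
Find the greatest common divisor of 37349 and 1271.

1

Euclid: 37349 = 29·1271 + 490; 1271 = 2·490 + 291; 490 = 1·291 + 199; 291 = 1·199 + 92; 199 = 2·92 + 15; 92 = 6·15 + 2; 15 = 7·2 + 1; 2 = 2·1 + 0. Last nonzero remainder: 1.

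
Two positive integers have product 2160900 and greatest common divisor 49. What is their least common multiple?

Since gcd(u,v)·lcm(u,v) = uv, lcm = 2160900/49 = 44100.

44100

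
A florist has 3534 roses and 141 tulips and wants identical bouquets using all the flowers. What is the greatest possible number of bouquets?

Euclid: 3534 = 25·141 + 9; 141 = 15·9 + 6; 9 = 1·6 + 3; 6 = 2·3 + 0. Last nonzero remainder: 3.

3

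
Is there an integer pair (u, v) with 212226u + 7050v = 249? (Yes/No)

gcd(212226, 7050): 212226 = 30·7050 + 726; 7050 = 9·726 + 516; 726 = 1·516 + 210; 516 = 2·210 + 96; 210 = 2·96 + 18; 96 = 5·18 + 6; 18 = 3·6 + 0 → 6
6 does not divide 249, so a solution does not exist.

No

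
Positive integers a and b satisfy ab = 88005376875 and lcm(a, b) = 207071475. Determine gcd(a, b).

gcd·lcm = product, so gcd = 88005376875/207071475 = 425.

425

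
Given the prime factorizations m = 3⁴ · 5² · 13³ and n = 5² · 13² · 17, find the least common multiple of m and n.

75631725

max exponent per prime: 3⁴ · 5² · 13³ · 17 = 75631725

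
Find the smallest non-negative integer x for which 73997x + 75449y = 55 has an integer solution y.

6807

Euclid: 75449 = 1·73997 + 1452; 73997 = 50·1452 + 1397; 1452 = 1·1397 + 55; 1397 = 25·55 + 22; 55 = 2·22 + 11; 22 = 2·11 + 0 → gcd = 11; 55 = 11·5.
Back-substitution yields 73997·(-2754) + 75449·(2701) = 11, so one solution is x = -2754·5 = -13770, y = 2701·5 = 13505.
Solutions in x differ by 75449/11 = 6859; the one in [0, 6859) is -13770 mod 6859 = 6807.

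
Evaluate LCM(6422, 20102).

6422 = 2 · 13² · 19; 20102 = 2 · 19 · 23²
max exponents: 2 · 13² · 19 · 23² = 3397238

3397238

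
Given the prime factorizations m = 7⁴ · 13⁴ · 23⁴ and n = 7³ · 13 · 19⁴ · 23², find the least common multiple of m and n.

2500871153453375521

max exponent per prime: 7⁴ · 13⁴ · 19⁴ · 23⁴ = 2500871153453375521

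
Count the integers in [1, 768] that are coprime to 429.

Prime factors of 429: 3, 11, 13. Count integers ≤ 768 divisible by none of them.
By inclusion–exclusion: 768 − ⌊768/3⌋ − ⌊768/11⌋ − ⌊768/13⌋ + ⌊768/33⌋ + ⌊768/39⌋ + ⌊768/143⌋ − ⌊768/429⌋ = 430.

430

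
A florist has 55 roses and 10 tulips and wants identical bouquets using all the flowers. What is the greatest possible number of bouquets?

Euclid: 55 = 5·10 + 5; 10 = 2·5 + 0. Last nonzero remainder: 5.

5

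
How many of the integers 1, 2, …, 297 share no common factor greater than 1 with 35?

35 = 5·7. Inclusion–exclusion on these primes:
297 − ⌊297/5⌋ − ⌊297/7⌋ + ⌊297/35⌋ = 204

204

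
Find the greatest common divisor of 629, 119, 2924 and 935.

17

gcd(629, 119): 629 = 5·119 + 34; 119 = 3·34 + 17; 34 = 2·17 + 0 → 17
gcd(17, 2924): 2924 = 172·17 + 0 → 17
gcd(17, 935): 935 = 55·17 + 0 → 17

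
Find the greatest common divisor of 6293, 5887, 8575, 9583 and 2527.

6293 = 7 · 29 · 31; 5887 = 7 · 29²; 8575 = 5² · 7³; 9583 = 7 · 37²; 2527 = 7 · 19²
gcd takes min exponent of each prime: 7 = 7

7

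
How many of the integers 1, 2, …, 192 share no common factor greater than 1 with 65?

142

Prime factors of 65: 5, 13. Count integers ≤ 192 divisible by none of them.
By inclusion–exclusion: 192 − ⌊192/5⌋ − ⌊192/13⌋ + ⌊192/65⌋ = 142.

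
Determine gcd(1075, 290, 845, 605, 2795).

5

gcd(1075, 290): 1075 = 3·290 + 205; 290 = 1·205 + 85; 205 = 2·85 + 35; 85 = 2·35 + 15; 35 = 2·15 + 5; 15 = 3·5 + 0 → 5
gcd(5, 845): 845 = 169·5 + 0 → 5
gcd(5, 605): 605 = 121·5 + 0 → 5
gcd(5, 2795): 2795 = 559·5 + 0 → 5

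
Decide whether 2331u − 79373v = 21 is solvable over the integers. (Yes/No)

gcd(2331, 79373): 79373 = 34·2331 + 119; 2331 = 19·119 + 70; 119 = 1·70 + 49; 70 = 1·49 + 21; 49 = 2·21 + 7; 21 = 3·7 + 0 → 7
7 divides 21, so a solution exists.

Yes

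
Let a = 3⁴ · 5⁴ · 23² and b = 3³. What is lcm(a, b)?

26780625

max exponent per prime: 3⁴ · 5⁴ · 23² = 26780625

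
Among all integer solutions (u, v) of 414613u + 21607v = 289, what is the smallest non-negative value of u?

1234

gcd(414613, 21607) = 17 (Euclid: 414613 = 19·21607 + 4080; 21607 = 5·4080 + 1207; 4080 = 3·1207 + 459; 1207 = 2·459 + 289; 459 = 1·289 + 170; 289 = 1·170 + 119; 170 = 1·119 + 51; 119 = 2·51 + 17; 51 = 3·17 + 0), and 17 | 289.
Extended Euclid: 414613·(-376) + 21607·(7215) = 17. Scale by 17: u₀ = -6392.
General solution u = u₀ + 1271t; reducing mod 1271 gives u = 1234 (and v = -23679).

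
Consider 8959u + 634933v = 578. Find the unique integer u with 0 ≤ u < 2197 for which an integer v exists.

Euclid: 634933 = 70·8959 + 7803; 8959 = 1·7803 + 1156; 7803 = 6·1156 + 867; 1156 = 1·867 + 289; 867 = 3·289 + 0 → gcd = 289; 578 = 289·2.
Back-substitution yields 8959·(567) + 634933·(-8) = 289, so one solution is u = 567·2 = 1134, v = -8·2 = -16.
Solutions in u differ by 634933/289 = 2197; the one in [0, 2197) is 1134 mod 2197 = 1134.

1134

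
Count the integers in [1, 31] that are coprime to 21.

18

21 = 3·7. Inclusion–exclusion on these primes:
31 − ⌊31/3⌋ − ⌊31/7⌋ + ⌊31/21⌋ = 18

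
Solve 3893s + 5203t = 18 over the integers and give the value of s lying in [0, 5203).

2248

Reduce mod 5203: 3893s ≡ 18 (mod 5203). With g = gcd(3893, 5203) = 1 dividing 18, divide through: 3893s ≡ 18 (mod 5203).
Since gcd(3893, 5203) = 1, s ≡ 18·(3893)⁻¹ ≡ 2248 (mod 5203). Smallest non-negative: 2248.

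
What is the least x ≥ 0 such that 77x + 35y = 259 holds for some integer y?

2

Reduce mod 35: 77x ≡ 259 (mod 35). With g = gcd(77, 35) = 7 dividing 259, divide through: 11x ≡ 37 (mod 5).
Since gcd(11, 5) = 1, x ≡ 37·(11)⁻¹ ≡ 2 (mod 5). Smallest non-negative: 2.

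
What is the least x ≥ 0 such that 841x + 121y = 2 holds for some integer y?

gcd(841, 121) = 1 (Euclid: 841 = 6·121 + 115; 121 = 1·115 + 6; 115 = 19·6 + 1; 6 = 6·1 + 0), and 1 | 2.
Extended Euclid: 841·(20) + 121·(-139) = 1. Scale by 2: x₀ = 40.
General solution x = x₀ + 121t; reducing mod 121 gives x = 40 (and y = -278).

40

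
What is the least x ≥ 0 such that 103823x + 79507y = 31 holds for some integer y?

Euclid: 103823 = 1·79507 + 24316; 79507 = 3·24316 + 6559; 24316 = 3·6559 + 4639; 6559 = 1·4639 + 1920; 4639 = 2·1920 + 799; 1920 = 2·799 + 322; 799 = 2·322 + 155; 322 = 2·155 + 12; 155 = 12·12 + 11; 12 = 1·11 + 1; 11 = 11·1 + 0 → gcd = 1; 31 = 1·31.
Back-substitution yields 103823·(-6667) + 79507·(8706) = 1, so one solution is x = -6667·31 = -206677, y = 8706·31 = 269886.
Solutions in x differ by 79507/1 = 79507; the one in [0, 79507) is -206677 mod 79507 = 31844.

31844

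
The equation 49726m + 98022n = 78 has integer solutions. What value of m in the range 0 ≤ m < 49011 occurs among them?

48120

Reduce mod 98022: 49726m ≡ 78 (mod 98022). With g = gcd(49726, 98022) = 2 dividing 78, divide through: 24863m ≡ 39 (mod 49011).
Since gcd(24863, 49011) = 1, m ≡ 39·(24863)⁻¹ ≡ 48120 (mod 49011). Smallest non-negative: 48120.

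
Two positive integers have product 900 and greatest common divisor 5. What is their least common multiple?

180

gcd·lcm = product, so lcm = 900/5 = 180.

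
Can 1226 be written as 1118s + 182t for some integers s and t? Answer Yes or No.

No

By Bézout, 1118s + 182t = 1226 has integer solutions iff gcd(1118, 182) | 1226.
Euclid: 1118 = 6·182 + 26; 182 = 7·26 + 0. gcd = 26; 1226 mod 26 = 4. No.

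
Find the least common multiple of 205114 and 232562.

23850861034

gcd first: 232562 = 1·205114 + 27448; 205114 = 7·27448 + 12978; 27448 = 2·12978 + 1492; 12978 = 8·1492 + 1042; 1492 = 1·1042 + 450; 1042 = 2·450 + 142; 450 = 3·142 + 24; 142 = 5·24 + 22; 24 = 1·22 + 2; 22 = 11·2 + 0 → gcd = 2
lcm = 205114·232562/gcd = 47701722068/2 = 23850861034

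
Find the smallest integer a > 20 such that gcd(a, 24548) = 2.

Multiples of 2 above 20: 2·11, 2·12, … . Need the cofactor coprime to 24548/2 = 12274.
Checking s = 11, 12, … the first with gcd(s, 12274) = 1 is s = 11, giving 22.

22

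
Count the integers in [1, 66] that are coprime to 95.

50

95 = 5·19. Inclusion–exclusion on these primes:
66 − ⌊66/5⌋ − ⌊66/19⌋ + ⌊66/95⌋ = 50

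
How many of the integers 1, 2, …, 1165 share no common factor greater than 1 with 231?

606

Prime factors of 231: 3, 7, 11. Count integers ≤ 1165 divisible by none of them.
By inclusion–exclusion: 1165 − ⌊1165/3⌋ − ⌊1165/7⌋ − ⌊1165/11⌋ + ⌊1165/21⌋ + ⌊1165/33⌋ + ⌊1165/77⌋ − ⌊1165/231⌋ = 606.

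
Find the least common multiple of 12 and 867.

3468

12 = 2² · 3; 867 = 3 · 17²
max exponents: 2² · 3 · 17² = 3468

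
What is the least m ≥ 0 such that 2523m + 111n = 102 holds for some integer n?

4

Euclid: 2523 = 22·111 + 81; 111 = 1·81 + 30; 81 = 2·30 + 21; 30 = 1·21 + 9; 21 = 2·9 + 3; 9 = 3·3 + 0 → gcd = 3; 102 = 3·34.
Back-substitution yields 2523·(11) + 111·(-250) = 3, so one solution is m = 11·34 = 374, n = -250·34 = -8500.
Solutions in m differ by 111/3 = 37; the one in [0, 37) is 374 mod 37 = 4.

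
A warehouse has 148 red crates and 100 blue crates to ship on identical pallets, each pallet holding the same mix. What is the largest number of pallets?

148 = 2² · 37
100 = 2² · 5²
Common: 2² = 4

4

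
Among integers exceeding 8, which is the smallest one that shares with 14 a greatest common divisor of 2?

gcd(x, 14) = 2 forces 2 | x; write x = 2s. Then gcd(2s, 2·7) = 2·gcd(s, 7), so need gcd(s, 7) = 1.
2s > 8 gives s ≥ 5. The least s ≥ 5 coprime to 7 is 5, so x = 2·5 = 10.

10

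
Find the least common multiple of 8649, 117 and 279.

8649 = 3² · 31²; 117 = 3² · 13; 279 = 3² · 31
lcm takes max exponent of each prime: 3² · 13 · 31² = 112437

112437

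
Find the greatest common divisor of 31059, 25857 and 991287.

153

31059 = 3² · 7 · 17 · 29; 25857 = 3² · 13² · 17; 991287 = 3² · 11 · 17 · 19 · 31
gcd takes min exponent of each prime: 3² · 17 = 153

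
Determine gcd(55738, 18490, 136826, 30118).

2

gcd(55738, 18490): 55738 = 3·18490 + 268; 18490 = 68·268 + 266; 268 = 1·266 + 2; 266 = 133·2 + 0 → 2
gcd(2, 136826): 136826 = 68413·2 + 0 → 2
gcd(2, 30118): 30118 = 15059·2 + 0 → 2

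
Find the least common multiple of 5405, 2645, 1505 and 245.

261931705

5405 = 5 · 23 · 47; 2645 = 5 · 23²; 1505 = 5 · 7 · 43; 245 = 5 · 7²
lcm takes max exponent of each prime: 5 · 7² · 23² · 43 · 47 = 261931705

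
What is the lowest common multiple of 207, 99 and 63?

15939

lcm(207, 99) = 207·99/gcd = 20493/9 = 2277
lcm(2277, 63) = 2277·63/gcd = 143451/9 = 15939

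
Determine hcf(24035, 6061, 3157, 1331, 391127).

gcd(24035, 6061): 24035 = 3·6061 + 5852; 6061 = 1·5852 + 209; 5852 = 28·209 + 0 → 209
gcd(209, 3157): 3157 = 15·209 + 22; 209 = 9·22 + 11; 22 = 2·11 + 0 → 11
gcd(11, 1331): 1331 = 121·11 + 0 → 11
gcd(11, 391127): 391127 = 35557·11 + 0 → 11

11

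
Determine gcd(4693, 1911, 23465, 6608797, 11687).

gcd(4693, 1911): 4693 = 2·1911 + 871; 1911 = 2·871 + 169; 871 = 5·169 + 26; 169 = 6·26 + 13; 26 = 2·13 + 0 → 13
gcd(13, 23465): 23465 = 1805·13 + 0 → 13
gcd(13, 6608797): 6608797 = 508369·13 + 0 → 13
gcd(13, 11687): 11687 = 899·13 + 0 → 13

13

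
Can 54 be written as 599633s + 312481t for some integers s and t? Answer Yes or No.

Yes

gcd(599633, 312481): 599633 = 1·312481 + 287152; 312481 = 1·287152 + 25329; 287152 = 11·25329 + 8533; 25329 = 2·8533 + 8263; 8533 = 1·8263 + 270; 8263 = 30·270 + 163; 270 = 1·163 + 107; 163 = 1·107 + 56; 107 = 1·56 + 51; 56 = 1·51 + 5; 51 = 10·5 + 1; 5 = 5·1 + 0 → 1
1 divides 54, so a solution exists.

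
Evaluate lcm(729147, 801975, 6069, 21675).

lcm(729147, 801975) = 729147·801975/gcd = 584757665325/867 = 674460975
lcm(674460975, 6069) = 674460975·6069/gcd = 4093303657275/867 = 4721226825
lcm(4721226825, 21675) = 4721226825·21675/gcd = 102332591431875/21675 = 4721226825

4721226825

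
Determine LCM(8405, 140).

235340

8405 = 5 · 41²; 140 = 2² · 5 · 7
max exponents: 2² · 5 · 7 · 41² = 235340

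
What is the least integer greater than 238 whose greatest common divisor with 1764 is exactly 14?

1764 = 14·126. Any t with gcd(t, 1764) = 14 is a multiple of 14, say 14s, with s coprime to 126.
Need s > 238/14, so s ≥ 18. First s ≥ 18 with gcd(s, 126) = 1 is s = 19. Thus t = 14·19 = 266.

266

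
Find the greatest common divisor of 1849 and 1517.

1

Euclid: 1849 = 1·1517 + 332; 1517 = 4·332 + 189; 332 = 1·189 + 143; 189 = 1·143 + 46; 143 = 3·46 + 5; 46 = 9·5 + 1; 5 = 5·1 + 0. Last nonzero remainder: 1.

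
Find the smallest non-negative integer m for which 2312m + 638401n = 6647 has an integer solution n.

Reduce mod 638401: 2312m ≡ 6647 (mod 638401). With g = gcd(2312, 638401) = 289 dividing 6647, divide through: 8m ≡ 23 (mod 2209).
Since gcd(8, 2209) = 1, m ≡ 23·(8)⁻¹ ≡ 279 (mod 2209). Smallest non-negative: 279.

279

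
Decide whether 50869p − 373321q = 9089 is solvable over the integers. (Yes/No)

No

By Bézout, 50869p − 373321q = 9089 has integer solutions iff gcd(50869, 373321) | 9089.
Euclid: 373321 = 7·50869 + 17238; 50869 = 2·17238 + 16393; 17238 = 1·16393 + 845; 16393 = 19·845 + 338; 845 = 2·338 + 169; 338 = 2·169 + 0. gcd = 169; 9089 mod 169 = 132. No.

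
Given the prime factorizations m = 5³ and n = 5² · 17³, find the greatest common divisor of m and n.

25

min exponent per shared prime: 5² = 25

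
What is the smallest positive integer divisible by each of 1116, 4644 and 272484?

1116 = 2² · 3² · 31; 4644 = 2² · 3³ · 43; 272484 = 2² · 3⁴ · 29²
lcm takes max exponent of each prime: 2² · 3⁴ · 29² · 31 · 43 = 363221172

363221172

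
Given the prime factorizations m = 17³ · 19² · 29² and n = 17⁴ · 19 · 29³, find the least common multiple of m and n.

735354714509

max exponent per prime: 17⁴ · 19² · 29³ = 735354714509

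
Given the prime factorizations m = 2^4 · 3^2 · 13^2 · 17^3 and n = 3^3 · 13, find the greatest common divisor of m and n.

min exponent per shared prime: 3^2 · 13 = 117

117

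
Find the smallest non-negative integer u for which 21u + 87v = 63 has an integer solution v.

Euclid: 87 = 4·21 + 3; 21 = 7·3 + 0 → gcd = 3; 63 = 3·21.
Back-substitution yields 21·(-4) + 87·(1) = 3, so one solution is u = -4·21 = -84, v = 1·21 = 21.
Solutions in u differ by 87/3 = 29; the one in [0, 29) is -84 mod 29 = 3.

3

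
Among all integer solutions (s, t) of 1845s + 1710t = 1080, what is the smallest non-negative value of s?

8

Reduce mod 1710: 1845s ≡ 1080 (mod 1710). With g = gcd(1845, 1710) = 45 dividing 1080, divide through: 41s ≡ 24 (mod 38).
Since gcd(41, 38) = 1, s ≡ 24·(41)⁻¹ ≡ 8 (mod 38). Smallest non-negative: 8.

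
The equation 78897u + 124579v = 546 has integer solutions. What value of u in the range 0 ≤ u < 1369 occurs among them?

Euclid: 124579 = 1·78897 + 45682; 78897 = 1·45682 + 33215; 45682 = 1·33215 + 12467; 33215 = 2·12467 + 8281; 12467 = 1·8281 + 4186; 8281 = 1·4186 + 4095; 4186 = 1·4095 + 91; 4095 = 45·91 + 0 → gcd = 91; 546 = 91·6.
Back-substitution yields 78897·(-30) + 124579·(19) = 91, so one solution is u = -30·6 = -180, v = 19·6 = 114.
Solutions in u differ by 124579/91 = 1369; the one in [0, 1369) is -180 mod 1369 = 1189.

1189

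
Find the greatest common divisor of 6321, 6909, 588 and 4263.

gcd(6321, 6909): 6909 = 1·6321 + 588; 6321 = 10·588 + 441; 588 = 1·441 + 147; 441 = 3·147 + 0 → 147
gcd(147, 588): 588 = 4·147 + 0 → 147
gcd(147, 4263): 4263 = 29·147 + 0 → 147

147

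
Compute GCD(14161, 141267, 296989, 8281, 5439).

49

gcd(14161, 141267): 141267 = 9·14161 + 13818; 14161 = 1·13818 + 343; 13818 = 40·343 + 98; 343 = 3·98 + 49; 98 = 2·49 + 0 → 49
gcd(49, 296989): 296989 = 6061·49 + 0 → 49
gcd(49, 8281): 8281 = 169·49 + 0 → 49
gcd(49, 5439): 5439 = 111·49 + 0 → 49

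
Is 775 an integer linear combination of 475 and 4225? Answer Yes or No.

Yes

By Bézout, 475m + 4225n = 775 has integer solutions iff gcd(475, 4225) | 775.
Euclid: 4225 = 8·475 + 425; 475 = 1·425 + 50; 425 = 8·50 + 25; 50 = 2·25 + 0. gcd = 25; 775 mod 25 = 0. Yes.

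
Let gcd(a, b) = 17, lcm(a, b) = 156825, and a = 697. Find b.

3825

Using ab = gcd(a,b)·lcm(a,b) = 17·156825 = 2666025, we get b = 2666025/697 = 3825.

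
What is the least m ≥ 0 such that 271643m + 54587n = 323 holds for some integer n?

42

Reduce mod 54587: 271643m ≡ 323 (mod 54587). With g = gcd(271643, 54587) = 323 dividing 323, divide through: 841m ≡ 1 (mod 169).
Since gcd(841, 169) = 1, m ≡ 1·(841)⁻¹ ≡ 42 (mod 169). Smallest non-negative: 42.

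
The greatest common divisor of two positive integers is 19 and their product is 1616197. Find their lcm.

For any two positive integers, gcd × lcm equals their product. Hence lcm = 1616197 / 19 = 85063.

85063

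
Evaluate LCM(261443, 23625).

gcd first: 261443 = 11·23625 + 1568; 23625 = 15·1568 + 105; 1568 = 14·105 + 98; 105 = 1·98 + 7; 98 = 14·7 + 0 → gcd = 7
lcm = 261443·23625/gcd = 6176590875/7 = 882370125

882370125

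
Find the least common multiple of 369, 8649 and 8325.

lcm(369, 8649) = 369·8649/gcd = 3191481/9 = 354609
lcm(354609, 8325) = 354609·8325/gcd = 2952119925/9 = 328013325

328013325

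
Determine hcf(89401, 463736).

89401 = 13² · 23²
463736 = 2³ · 7³ · 13²
Common: 13² = 169

169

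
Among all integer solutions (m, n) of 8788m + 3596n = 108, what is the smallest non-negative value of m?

311

Euclid: 8788 = 2·3596 + 1596; 3596 = 2·1596 + 404; 1596 = 3·404 + 384; 404 = 1·384 + 20; 384 = 19·20 + 4; 20 = 5·4 + 0 → gcd = 4; 108 = 4·27.
Back-substitution yields 8788·(178) + 3596·(-435) = 4, so one solution is m = 178·27 = 4806, n = -435·27 = -11745.
Solutions in m differ by 3596/4 = 899; the one in [0, 899) is 4806 mod 899 = 311.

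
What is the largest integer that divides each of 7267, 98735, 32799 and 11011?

gcd(7267, 98735): 98735 = 13·7267 + 4264; 7267 = 1·4264 + 3003; 4264 = 1·3003 + 1261; 3003 = 2·1261 + 481; 1261 = 2·481 + 299; 481 = 1·299 + 182; 299 = 1·182 + 117; 182 = 1·117 + 65; 117 = 1·65 + 52; 65 = 1·52 + 13; 52 = 4·13 + 0 → 13
gcd(13, 32799): 32799 = 2523·13 + 0 → 13
gcd(13, 11011): 11011 = 847·13 + 0 → 13

13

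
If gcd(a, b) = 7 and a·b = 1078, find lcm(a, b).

For any two positive integers, gcd × lcm equals their product. Hence lcm = 1078 / 7 = 154.

154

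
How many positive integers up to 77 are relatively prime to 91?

61

Prime factors of 91: 7, 13. Count integers ≤ 77 divisible by none of them.
By inclusion–exclusion: 77 − ⌊77/7⌋ − ⌊77/13⌋ + ⌊77/91⌋ = 61.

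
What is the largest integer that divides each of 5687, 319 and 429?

gcd(5687, 319): 5687 = 17·319 + 264; 319 = 1·264 + 55; 264 = 4·55 + 44; 55 = 1·44 + 11; 44 = 4·11 + 0 → 11
gcd(11, 429): 429 = 39·11 + 0 → 11

11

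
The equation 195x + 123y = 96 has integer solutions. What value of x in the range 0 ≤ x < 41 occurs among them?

gcd(195, 123) = 3 (Euclid: 195 = 1·123 + 72; 123 = 1·72 + 51; 72 = 1·51 + 21; 51 = 2·21 + 9; 21 = 2·9 + 3; 9 = 3·3 + 0), and 3 | 96.
Extended Euclid: 195·(12) + 123·(-19) = 3. Scale by 32: x₀ = 384.
General solution x = x₀ + 41t; reducing mod 41 gives x = 15 (and y = -23).

15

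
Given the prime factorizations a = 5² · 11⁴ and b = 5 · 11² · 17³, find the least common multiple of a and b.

max exponent per prime: 5² · 11⁴ · 17³ = 1798280825

1798280825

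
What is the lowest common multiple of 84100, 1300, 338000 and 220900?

627925922000

84100 = 2² · 5² · 29²; 1300 = 2² · 5² · 13; 338000 = 2⁴ · 5³ · 13²; 220900 = 2² · 5² · 47²
lcm takes max exponent of each prime: 2⁴ · 5³ · 13² · 29² · 47² = 627925922000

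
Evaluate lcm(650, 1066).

26650

650 = 2 · 5² · 13; 1066 = 2 · 13 · 41
max exponents: 2 · 5² · 13 · 41 = 26650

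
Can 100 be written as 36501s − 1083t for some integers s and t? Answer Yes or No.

No

gcd(36501, 1083): 36501 = 33·1083 + 762; 1083 = 1·762 + 321; 762 = 2·321 + 120; 321 = 2·120 + 81; 120 = 1·81 + 39; 81 = 2·39 + 3; 39 = 13·3 + 0 → 3
3 does not divide 100, so a solution does not exist.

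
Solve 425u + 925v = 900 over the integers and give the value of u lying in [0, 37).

13

Reduce mod 925: 425u ≡ 900 (mod 925). With g = gcd(425, 925) = 25 dividing 900, divide through: 17u ≡ 36 (mod 37).
Since gcd(17, 37) = 1, u ≡ 36·(17)⁻¹ ≡ 13 (mod 37). Smallest non-negative: 13.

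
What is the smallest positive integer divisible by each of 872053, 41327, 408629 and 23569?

lcm(872053, 41327) = 872053·41327/gcd = 36039334331/13 = 2772256487
lcm(2772256487, 408629) = 2772256487·408629/gcd = 1132824396026323/221 = 5125902244463
lcm(5125902244463, 23569) = 5125902244463·23569/gcd = 120812389999748447/23569 = 5125902244463

5125902244463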